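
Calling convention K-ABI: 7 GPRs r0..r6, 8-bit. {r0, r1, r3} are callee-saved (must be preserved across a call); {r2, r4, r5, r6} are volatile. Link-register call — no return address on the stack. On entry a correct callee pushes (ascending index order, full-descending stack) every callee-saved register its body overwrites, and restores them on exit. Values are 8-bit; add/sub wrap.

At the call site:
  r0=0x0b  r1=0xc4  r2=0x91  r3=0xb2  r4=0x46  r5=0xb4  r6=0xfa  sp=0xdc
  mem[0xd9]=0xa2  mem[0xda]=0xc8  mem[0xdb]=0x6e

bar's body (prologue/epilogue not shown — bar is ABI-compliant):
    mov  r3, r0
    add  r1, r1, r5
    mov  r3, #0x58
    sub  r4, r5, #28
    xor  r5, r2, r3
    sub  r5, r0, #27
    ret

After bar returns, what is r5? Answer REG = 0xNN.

REG = 0xf0

prologue: push r1 → mem[0xdb]=0xc4, sp=0xdb
prologue: push r3 → mem[0xda]=0xb2, sp=0xda
body[0] mov  r3, r0 → r3=0x0b
body[1] add  r1, r1, r5 → r1=0x78
body[2] mov  r3, #0x58 → r3=0x58
body[3] sub  r4, r5, #28 → r4=0x98
body[4] xor  r5, r2, r3 → r5=0xc9
body[5] sub  r5, r0, #27 → r5=0xf0
epilogue: pop r3=0xb2, sp=0xdb
epilogue: pop r1=0xc4, sp=0xdc
r5 is caller-saved → body value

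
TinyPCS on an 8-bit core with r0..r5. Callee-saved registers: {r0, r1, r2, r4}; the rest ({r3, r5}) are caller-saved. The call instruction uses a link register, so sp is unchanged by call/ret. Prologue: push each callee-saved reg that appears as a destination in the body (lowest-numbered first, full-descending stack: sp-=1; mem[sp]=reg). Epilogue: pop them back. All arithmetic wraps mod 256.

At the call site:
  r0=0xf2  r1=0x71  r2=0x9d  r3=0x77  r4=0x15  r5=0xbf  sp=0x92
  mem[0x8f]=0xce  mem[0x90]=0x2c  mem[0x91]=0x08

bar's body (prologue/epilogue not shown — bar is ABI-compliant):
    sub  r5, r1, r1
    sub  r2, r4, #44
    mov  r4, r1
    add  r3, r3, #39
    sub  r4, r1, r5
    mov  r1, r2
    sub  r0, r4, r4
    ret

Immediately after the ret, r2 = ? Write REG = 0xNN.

prologue: push r0 → mem[0x91]=0xf2, sp=0x91
prologue: push r1 → mem[0x90]=0x71, sp=0x90
prologue: push r2 → mem[0x8f]=0x9d, sp=0x8f
prologue: push r4 → mem[0x8e]=0x15, sp=0x8e
body[0] sub  r5, r1, r1 → r5=0x00
body[1] sub  r2, r4, #44 → r2=0xe9
body[2] mov  r4, r1 → r4=0x71
body[3] add  r3, r3, #39 → r3=0x9e
body[4] sub  r4, r1, r5 → r4=0x71
body[5] mov  r1, r2 → r1=0xe9
body[6] sub  r0, r4, r4 → r0=0x00
epilogue: pop r4=0x15, sp=0x8f
epilogue: pop r2=0x9d, sp=0x90
epilogue: pop r1=0x71, sp=0x91
epilogue: pop r0=0xf2, sp=0x92
r2 is callee-saved → restored

REG = 0x9d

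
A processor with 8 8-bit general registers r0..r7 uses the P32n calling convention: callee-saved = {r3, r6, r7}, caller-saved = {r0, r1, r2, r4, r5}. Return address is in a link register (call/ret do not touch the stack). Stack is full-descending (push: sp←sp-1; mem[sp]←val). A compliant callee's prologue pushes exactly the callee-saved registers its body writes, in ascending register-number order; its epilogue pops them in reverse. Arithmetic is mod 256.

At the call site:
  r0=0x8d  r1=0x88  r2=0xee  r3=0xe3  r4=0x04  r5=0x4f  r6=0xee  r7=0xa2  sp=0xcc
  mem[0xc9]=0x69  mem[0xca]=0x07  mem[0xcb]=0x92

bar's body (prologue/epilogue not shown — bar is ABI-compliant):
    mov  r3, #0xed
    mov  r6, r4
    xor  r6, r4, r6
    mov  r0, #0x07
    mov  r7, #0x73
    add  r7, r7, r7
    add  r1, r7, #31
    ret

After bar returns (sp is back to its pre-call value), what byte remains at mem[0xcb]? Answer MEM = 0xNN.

MEM = 0xe3

prologue: push r3 -> mem[0xcb]=0xe3, sp=0xcb
prologue: push r6 -> mem[0xca]=0xee, sp=0xca
prologue: push r7 -> mem[0xc9]=0xa2, sp=0xc9
body[0] mov  r3, #0xed -> r3=0xed
body[1] mov  r6, r4 -> r6=0x04
body[2] xor  r6, r4, r6 -> r6=0x00
body[3] mov  r0, #0x07 -> r0=0x07
body[4] mov  r7, #0x73 -> r7=0x73
body[5] add  r7, r7, r7 -> r7=0xe6
body[6] add  r1, r7, #31 -> r1=0x05
epilogue: pop r7=0xa2, sp=0xca
epilogue: pop r6=0xee, sp=0xcb
epilogue: pop r3=0xe3, sp=0xcc
prologue pushed ['r3', 'r6', 'r7'] at ['0xcb', '0xca', '0xc9']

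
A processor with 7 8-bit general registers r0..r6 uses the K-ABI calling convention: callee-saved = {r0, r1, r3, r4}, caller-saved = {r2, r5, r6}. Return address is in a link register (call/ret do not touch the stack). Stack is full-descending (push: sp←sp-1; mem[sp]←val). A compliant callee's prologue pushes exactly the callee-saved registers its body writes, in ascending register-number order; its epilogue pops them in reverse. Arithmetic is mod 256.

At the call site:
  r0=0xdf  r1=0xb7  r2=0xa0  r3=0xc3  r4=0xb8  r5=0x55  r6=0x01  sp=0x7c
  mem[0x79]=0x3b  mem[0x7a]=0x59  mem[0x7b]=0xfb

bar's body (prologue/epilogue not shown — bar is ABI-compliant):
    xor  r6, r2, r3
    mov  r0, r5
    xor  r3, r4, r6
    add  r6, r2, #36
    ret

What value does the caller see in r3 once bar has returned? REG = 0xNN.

REG = 0xc3

prologue: push r0 -> mem[0x7b]=0xdf, sp=0x7b
prologue: push r3 -> mem[0x7a]=0xc3, sp=0x7a
body[0] xor  r6, r2, r3 -> r6=0x63
body[1] mov  r0, r5 -> r0=0x55
body[2] xor  r3, r4, r6 -> r3=0xdb
body[3] add  r6, r2, #36 -> r6=0xc4
epilogue: pop r3=0xc3, sp=0x7b
epilogue: pop r0=0xdf, sp=0x7c
r3 is callee-saved -> restored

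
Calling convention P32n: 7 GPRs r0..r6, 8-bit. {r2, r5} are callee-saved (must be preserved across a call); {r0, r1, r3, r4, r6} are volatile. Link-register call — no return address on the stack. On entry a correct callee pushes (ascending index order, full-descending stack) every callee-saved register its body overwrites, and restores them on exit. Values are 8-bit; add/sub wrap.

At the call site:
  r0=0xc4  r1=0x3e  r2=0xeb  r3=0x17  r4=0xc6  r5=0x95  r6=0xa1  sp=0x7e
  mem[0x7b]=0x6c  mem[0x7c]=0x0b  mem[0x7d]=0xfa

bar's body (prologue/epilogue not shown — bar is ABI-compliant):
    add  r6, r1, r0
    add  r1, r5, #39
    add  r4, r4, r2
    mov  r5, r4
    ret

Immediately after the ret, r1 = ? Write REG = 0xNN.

prologue: push r5 → mem[0x7d]=0x95, sp=0x7d
body[0] add  r6, r1, r0 → r6=0x02
body[1] add  r1, r5, #39 → r1=0xbc
body[2] add  r4, r4, r2 → r4=0xb1
body[3] mov  r5, r4 → r5=0xb1
epilogue: pop r5=0x95, sp=0x7e
r1 is caller-saved → body value

REG = 0xbc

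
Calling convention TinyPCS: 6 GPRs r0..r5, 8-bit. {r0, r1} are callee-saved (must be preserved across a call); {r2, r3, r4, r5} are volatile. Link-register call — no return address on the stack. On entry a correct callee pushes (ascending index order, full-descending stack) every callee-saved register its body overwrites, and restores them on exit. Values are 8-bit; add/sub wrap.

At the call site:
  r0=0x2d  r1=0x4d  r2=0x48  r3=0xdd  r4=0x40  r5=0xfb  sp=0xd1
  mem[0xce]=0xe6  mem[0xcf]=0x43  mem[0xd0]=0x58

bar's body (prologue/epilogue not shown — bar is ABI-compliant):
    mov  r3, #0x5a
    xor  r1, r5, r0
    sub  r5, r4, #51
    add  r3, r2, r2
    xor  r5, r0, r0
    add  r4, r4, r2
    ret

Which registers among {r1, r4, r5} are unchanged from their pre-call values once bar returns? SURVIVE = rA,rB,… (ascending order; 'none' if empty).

SURVIVE = r1

prologue: push r1 -> mem[0xd0]=0x4d, sp=0xd0
body[0] mov  r3, #0x5a -> r3=0x5a
body[1] xor  r1, r5, r0 -> r1=0xd6
body[2] sub  r5, r4, #51 -> r5=0x0d
body[3] add  r3, r2, r2 -> r3=0x90
body[4] xor  r5, r0, r0 -> r5=0x00
body[5] add  r4, r4, r2 -> r4=0x88
epilogue: pop r1=0x4d, sp=0xd1
r1: callee-saved, written=True
r4: caller-saved, written=True
r5: caller-saved, written=True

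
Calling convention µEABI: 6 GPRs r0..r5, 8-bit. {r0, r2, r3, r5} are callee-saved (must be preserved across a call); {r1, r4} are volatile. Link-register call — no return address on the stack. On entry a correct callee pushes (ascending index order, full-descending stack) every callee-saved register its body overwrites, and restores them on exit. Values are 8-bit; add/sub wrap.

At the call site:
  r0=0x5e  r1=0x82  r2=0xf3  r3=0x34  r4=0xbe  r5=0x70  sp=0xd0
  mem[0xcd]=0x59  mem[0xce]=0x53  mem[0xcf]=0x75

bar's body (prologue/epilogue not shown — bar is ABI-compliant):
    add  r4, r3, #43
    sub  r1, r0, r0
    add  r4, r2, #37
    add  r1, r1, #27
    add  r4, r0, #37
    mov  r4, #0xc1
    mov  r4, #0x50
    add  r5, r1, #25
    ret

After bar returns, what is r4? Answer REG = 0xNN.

prologue: push r5 → mem[0xcf]=0x70, sp=0xcf
body[0] add  r4, r3, #43 → r4=0x5f
body[1] sub  r1, r0, r0 → r1=0x00
body[2] add  r4, r2, #37 → r4=0x18
body[3] add  r1, r1, #27 → r1=0x1b
body[4] add  r4, r0, #37 → r4=0x83
body[5] mov  r4, #0xc1 → r4=0xc1
body[6] mov  r4, #0x50 → r4=0x50
body[7] add  r5, r1, #25 → r5=0x34
epilogue: pop r5=0x70, sp=0xd0
r4 is caller-saved → body value

REG = 0x50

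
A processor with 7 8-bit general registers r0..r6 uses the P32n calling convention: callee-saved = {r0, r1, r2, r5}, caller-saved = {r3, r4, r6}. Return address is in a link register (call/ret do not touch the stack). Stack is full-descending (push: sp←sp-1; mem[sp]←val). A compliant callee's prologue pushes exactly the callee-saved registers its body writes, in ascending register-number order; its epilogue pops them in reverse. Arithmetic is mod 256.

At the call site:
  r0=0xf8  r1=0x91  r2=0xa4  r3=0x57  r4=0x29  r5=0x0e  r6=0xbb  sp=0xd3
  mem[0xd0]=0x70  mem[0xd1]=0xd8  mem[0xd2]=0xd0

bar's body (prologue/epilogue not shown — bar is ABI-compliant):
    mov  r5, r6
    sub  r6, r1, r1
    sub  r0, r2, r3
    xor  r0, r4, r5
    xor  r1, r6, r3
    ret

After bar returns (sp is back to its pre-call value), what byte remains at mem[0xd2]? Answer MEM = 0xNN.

MEM = 0xf8

prologue: push r0 -> mem[0xd2]=0xf8, sp=0xd2
prologue: push r1 -> mem[0xd1]=0x91, sp=0xd1
prologue: push r5 -> mem[0xd0]=0x0e, sp=0xd0
body[0] mov  r5, r6 -> r5=0xbb
body[1] sub  r6, r1, r1 -> r6=0x00
body[2] sub  r0, r2, r3 -> r0=0x4d
body[3] xor  r0, r4, r5 -> r0=0x92
body[4] xor  r1, r6, r3 -> r1=0x57
epilogue: pop r5=0x0e, sp=0xd1
epilogue: pop r1=0x91, sp=0xd2
epilogue: pop r0=0xf8, sp=0xd3
prologue pushed ['r0', 'r1', 'r5'] at ['0xd2', '0xd1', '0xd0']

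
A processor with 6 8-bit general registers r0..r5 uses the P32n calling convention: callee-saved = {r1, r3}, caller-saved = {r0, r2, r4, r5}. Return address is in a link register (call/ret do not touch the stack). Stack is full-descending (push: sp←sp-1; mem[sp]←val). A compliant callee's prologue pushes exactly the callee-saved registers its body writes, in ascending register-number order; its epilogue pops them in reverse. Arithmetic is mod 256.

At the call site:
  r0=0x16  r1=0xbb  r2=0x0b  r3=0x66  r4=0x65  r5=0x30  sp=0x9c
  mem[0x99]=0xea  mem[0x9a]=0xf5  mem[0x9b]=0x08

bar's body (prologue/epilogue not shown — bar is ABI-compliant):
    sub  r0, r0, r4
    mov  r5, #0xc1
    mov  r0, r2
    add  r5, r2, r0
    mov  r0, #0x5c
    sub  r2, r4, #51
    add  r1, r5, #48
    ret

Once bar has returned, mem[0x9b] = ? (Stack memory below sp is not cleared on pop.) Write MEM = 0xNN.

MEM = 0xbb

prologue: push r1 → mem[0x9b]=0xbb, sp=0x9b
body[0] sub  r0, r0, r4 → r0=0xb1
body[1] mov  r5, #0xc1 → r5=0xc1
body[2] mov  r0, r2 → r0=0x0b
body[3] add  r5, r2, r0 → r5=0x16
body[4] mov  r0, #0x5c → r0=0x5c
body[5] sub  r2, r4, #51 → r2=0x32
body[6] add  r1, r5, #48 → r1=0x46
epilogue: pop r1=0xbb, sp=0x9c
prologue pushed ['r1'] at ['0x9b']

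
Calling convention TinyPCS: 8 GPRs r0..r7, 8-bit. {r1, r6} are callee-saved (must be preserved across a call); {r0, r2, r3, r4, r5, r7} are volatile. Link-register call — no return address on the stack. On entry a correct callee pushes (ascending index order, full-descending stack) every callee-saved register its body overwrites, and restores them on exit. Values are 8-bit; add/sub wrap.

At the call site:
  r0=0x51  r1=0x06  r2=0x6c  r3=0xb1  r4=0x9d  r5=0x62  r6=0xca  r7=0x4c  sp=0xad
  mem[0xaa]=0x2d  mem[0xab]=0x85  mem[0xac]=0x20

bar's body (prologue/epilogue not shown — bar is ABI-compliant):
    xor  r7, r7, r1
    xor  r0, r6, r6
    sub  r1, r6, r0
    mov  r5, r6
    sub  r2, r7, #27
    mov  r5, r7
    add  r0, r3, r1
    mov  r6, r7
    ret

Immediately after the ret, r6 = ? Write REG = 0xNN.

prologue: push r1 -> mem[0xac]=0x06, sp=0xac
prologue: push r6 -> mem[0xab]=0xca, sp=0xab
body[0] xor  r7, r7, r1 -> r7=0x4a
body[1] xor  r0, r6, r6 -> r0=0x00
body[2] sub  r1, r6, r0 -> r1=0xca
body[3] mov  r5, r6 -> r5=0xca
body[4] sub  r2, r7, #27 -> r2=0x2f
body[5] mov  r5, r7 -> r5=0x4a
body[6] add  r0, r3, r1 -> r0=0x7b
body[7] mov  r6, r7 -> r6=0x4a
epilogue: pop r6=0xca, sp=0xac
epilogue: pop r1=0x06, sp=0xad
r6 is callee-saved -> restored

REG = 0xca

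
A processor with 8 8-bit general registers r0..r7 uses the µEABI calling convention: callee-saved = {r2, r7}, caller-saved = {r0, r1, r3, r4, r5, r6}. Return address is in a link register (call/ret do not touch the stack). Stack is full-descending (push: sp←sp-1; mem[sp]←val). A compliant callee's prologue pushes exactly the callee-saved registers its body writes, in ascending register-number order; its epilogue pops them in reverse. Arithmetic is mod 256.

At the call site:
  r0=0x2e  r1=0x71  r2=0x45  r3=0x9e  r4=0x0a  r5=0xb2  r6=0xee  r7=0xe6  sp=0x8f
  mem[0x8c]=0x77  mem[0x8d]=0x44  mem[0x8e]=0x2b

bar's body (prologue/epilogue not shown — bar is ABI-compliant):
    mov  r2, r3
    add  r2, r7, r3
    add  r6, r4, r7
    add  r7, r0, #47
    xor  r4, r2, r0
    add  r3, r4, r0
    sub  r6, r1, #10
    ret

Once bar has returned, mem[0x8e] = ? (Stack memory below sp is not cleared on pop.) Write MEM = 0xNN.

prologue: push r2 → mem[0x8e]=0x45, sp=0x8e
prologue: push r7 → mem[0x8d]=0xe6, sp=0x8d
body[0] mov  r2, r3 → r2=0x9e
body[1] add  r2, r7, r3 → r2=0x84
body[2] add  r6, r4, r7 → r6=0xf0
body[3] add  r7, r0, #47 → r7=0x5d
body[4] xor  r4, r2, r0 → r4=0xaa
body[5] add  r3, r4, r0 → r3=0xd8
body[6] sub  r6, r1, #10 → r6=0x67
epilogue: pop r7=0xe6, sp=0x8e
epilogue: pop r2=0x45, sp=0x8f
prologue pushed ['r2', 'r7'] at ['0x8e', '0x8d']

MEM = 0x45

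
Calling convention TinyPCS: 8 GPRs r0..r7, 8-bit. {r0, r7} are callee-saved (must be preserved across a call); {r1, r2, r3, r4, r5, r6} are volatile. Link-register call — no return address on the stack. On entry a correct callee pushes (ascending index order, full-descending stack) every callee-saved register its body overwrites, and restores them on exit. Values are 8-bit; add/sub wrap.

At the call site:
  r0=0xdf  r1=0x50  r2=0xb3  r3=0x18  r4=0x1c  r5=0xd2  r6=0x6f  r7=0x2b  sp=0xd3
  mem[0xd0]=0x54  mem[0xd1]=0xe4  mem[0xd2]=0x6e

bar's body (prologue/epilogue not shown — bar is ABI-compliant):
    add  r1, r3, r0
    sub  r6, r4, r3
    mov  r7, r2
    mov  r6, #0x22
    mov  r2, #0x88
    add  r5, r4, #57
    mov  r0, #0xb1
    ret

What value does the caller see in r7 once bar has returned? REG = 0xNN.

prologue: push r0 -> mem[0xd2]=0xdf, sp=0xd2
prologue: push r7 -> mem[0xd1]=0x2b, sp=0xd1
body[0] add  r1, r3, r0 -> r1=0xf7
body[1] sub  r6, r4, r3 -> r6=0x04
body[2] mov  r7, r2 -> r7=0xb3
body[3] mov  r6, #0x22 -> r6=0x22
body[4] mov  r2, #0x88 -> r2=0x88
body[5] add  r5, r4, #57 -> r5=0x55
body[6] mov  r0, #0xb1 -> r0=0xb1
epilogue: pop r7=0x2b, sp=0xd2
epilogue: pop r0=0xdf, sp=0xd3
r7 is callee-saved -> restored

REG = 0x2b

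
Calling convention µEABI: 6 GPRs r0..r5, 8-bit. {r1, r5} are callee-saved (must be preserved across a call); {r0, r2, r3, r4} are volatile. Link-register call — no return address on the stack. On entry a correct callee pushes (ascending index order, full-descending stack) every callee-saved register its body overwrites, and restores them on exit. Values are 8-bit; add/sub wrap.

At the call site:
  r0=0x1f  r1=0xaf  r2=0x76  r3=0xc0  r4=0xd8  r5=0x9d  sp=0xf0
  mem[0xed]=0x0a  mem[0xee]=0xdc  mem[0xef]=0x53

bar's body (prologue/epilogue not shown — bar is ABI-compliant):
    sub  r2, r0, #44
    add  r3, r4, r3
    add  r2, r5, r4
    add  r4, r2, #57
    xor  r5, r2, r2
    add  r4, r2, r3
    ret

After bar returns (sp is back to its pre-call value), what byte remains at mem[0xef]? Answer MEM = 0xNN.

prologue: push r5 -> mem[0xef]=0x9d, sp=0xef
body[0] sub  r2, r0, #44 -> r2=0xf3
body[1] add  r3, r4, r3 -> r3=0x98
body[2] add  r2, r5, r4 -> r2=0x75
body[3] add  r4, r2, #57 -> r4=0xae
body[4] xor  r5, r2, r2 -> r5=0x00
body[5] add  r4, r2, r3 -> r4=0x0d
epilogue: pop r5=0x9d, sp=0xf0
prologue pushed ['r5'] at ['0xef']

MEM = 0x9d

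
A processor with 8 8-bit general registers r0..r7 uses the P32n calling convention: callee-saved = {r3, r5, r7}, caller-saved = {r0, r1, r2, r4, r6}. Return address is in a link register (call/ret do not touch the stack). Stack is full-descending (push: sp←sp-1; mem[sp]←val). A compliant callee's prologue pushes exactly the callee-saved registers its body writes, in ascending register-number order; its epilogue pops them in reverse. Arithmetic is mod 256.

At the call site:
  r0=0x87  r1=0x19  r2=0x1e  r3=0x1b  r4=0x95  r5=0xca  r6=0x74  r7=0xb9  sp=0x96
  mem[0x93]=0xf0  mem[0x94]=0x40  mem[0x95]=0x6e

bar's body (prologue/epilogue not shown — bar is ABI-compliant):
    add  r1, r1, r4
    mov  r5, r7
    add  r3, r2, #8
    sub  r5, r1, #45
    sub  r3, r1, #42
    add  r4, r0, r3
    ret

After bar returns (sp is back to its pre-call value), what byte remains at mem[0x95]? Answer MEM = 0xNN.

MEM = 0x1b

prologue: push r3 -> mem[0x95]=0x1b, sp=0x95
prologue: push r5 -> mem[0x94]=0xca, sp=0x94
body[0] add  r1, r1, r4 -> r1=0xae
body[1] mov  r5, r7 -> r5=0xb9
body[2] add  r3, r2, #8 -> r3=0x26
body[3] sub  r5, r1, #45 -> r5=0x81
body[4] sub  r3, r1, #42 -> r3=0x84
body[5] add  r4, r0, r3 -> r4=0x0b
epilogue: pop r5=0xca, sp=0x95
epilogue: pop r3=0x1b, sp=0x96
prologue pushed ['r3', 'r5'] at ['0x95', '0x94']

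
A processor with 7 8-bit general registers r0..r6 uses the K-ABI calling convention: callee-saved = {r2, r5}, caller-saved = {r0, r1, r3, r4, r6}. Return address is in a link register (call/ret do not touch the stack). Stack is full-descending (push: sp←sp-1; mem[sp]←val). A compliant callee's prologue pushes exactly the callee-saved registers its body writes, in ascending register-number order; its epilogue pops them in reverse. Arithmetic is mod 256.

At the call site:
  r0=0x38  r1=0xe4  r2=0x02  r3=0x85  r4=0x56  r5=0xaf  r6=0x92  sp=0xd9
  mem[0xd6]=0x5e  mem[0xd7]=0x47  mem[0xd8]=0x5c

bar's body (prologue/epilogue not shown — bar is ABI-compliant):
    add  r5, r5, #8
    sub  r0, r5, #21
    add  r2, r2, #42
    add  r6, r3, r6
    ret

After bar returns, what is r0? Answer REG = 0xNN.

prologue: push r2 → mem[0xd8]=0x02, sp=0xd8
prologue: push r5 → mem[0xd7]=0xaf, sp=0xd7
body[0] add  r5, r5, #8 → r5=0xb7
body[1] sub  r0, r5, #21 → r0=0xa2
body[2] add  r2, r2, #42 → r2=0x2c
body[3] add  r6, r3, r6 → r6=0x17
epilogue: pop r5=0xaf, sp=0xd8
epilogue: pop r2=0x02, sp=0xd9
r0 is caller-saved → body value

REG = 0xa2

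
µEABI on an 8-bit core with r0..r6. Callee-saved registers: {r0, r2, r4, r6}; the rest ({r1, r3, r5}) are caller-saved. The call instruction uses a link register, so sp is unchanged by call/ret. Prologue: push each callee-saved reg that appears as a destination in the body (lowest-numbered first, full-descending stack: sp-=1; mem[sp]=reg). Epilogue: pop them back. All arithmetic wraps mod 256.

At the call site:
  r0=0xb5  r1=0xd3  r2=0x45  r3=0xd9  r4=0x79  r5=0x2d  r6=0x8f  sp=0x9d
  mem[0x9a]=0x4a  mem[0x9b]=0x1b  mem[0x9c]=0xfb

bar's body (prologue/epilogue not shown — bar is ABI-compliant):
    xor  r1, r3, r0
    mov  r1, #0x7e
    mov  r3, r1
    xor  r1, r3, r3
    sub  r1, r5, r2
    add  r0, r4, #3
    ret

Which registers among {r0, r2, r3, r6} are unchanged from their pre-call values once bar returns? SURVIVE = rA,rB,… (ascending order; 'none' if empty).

SURVIVE = r0,r2,r6

prologue: push r0 -> mem[0x9c]=0xb5, sp=0x9c
body[0] xor  r1, r3, r0 -> r1=0x6c
body[1] mov  r1, #0x7e -> r1=0x7e
body[2] mov  r3, r1 -> r3=0x7e
body[3] xor  r1, r3, r3 -> r1=0x00
body[4] sub  r1, r5, r2 -> r1=0xe8
body[5] add  r0, r4, #3 -> r0=0x7c
epilogue: pop r0=0xb5, sp=0x9d
r0: callee-saved, written=True
r2: callee-saved, written=False
r3: caller-saved, written=True
r6: callee-saved, written=False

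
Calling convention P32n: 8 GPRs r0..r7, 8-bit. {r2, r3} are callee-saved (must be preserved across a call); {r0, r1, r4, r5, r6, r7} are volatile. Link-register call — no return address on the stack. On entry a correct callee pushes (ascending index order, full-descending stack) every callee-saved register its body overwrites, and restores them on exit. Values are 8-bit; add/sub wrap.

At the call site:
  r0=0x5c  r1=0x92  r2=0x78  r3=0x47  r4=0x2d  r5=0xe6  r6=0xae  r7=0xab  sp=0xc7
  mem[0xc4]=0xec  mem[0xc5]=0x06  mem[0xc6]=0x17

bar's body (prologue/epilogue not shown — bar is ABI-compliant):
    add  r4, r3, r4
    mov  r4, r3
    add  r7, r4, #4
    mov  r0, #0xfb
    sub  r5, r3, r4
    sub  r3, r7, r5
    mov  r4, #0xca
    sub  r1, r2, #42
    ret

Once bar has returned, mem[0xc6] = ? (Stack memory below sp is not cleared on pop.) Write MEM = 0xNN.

prologue: push r3 -> mem[0xc6]=0x47, sp=0xc6
body[0] add  r4, r3, r4 -> r4=0x74
body[1] mov  r4, r3 -> r4=0x47
body[2] add  r7, r4, #4 -> r7=0x4b
body[3] mov  r0, #0xfb -> r0=0xfb
body[4] sub  r5, r3, r4 -> r5=0x00
body[5] sub  r3, r7, r5 -> r3=0x4b
body[6] mov  r4, #0xca -> r4=0xca
body[7] sub  r1, r2, #42 -> r1=0x4e
epilogue: pop r3=0x47, sp=0xc7
prologue pushed ['r3'] at ['0xc6']

MEM = 0x47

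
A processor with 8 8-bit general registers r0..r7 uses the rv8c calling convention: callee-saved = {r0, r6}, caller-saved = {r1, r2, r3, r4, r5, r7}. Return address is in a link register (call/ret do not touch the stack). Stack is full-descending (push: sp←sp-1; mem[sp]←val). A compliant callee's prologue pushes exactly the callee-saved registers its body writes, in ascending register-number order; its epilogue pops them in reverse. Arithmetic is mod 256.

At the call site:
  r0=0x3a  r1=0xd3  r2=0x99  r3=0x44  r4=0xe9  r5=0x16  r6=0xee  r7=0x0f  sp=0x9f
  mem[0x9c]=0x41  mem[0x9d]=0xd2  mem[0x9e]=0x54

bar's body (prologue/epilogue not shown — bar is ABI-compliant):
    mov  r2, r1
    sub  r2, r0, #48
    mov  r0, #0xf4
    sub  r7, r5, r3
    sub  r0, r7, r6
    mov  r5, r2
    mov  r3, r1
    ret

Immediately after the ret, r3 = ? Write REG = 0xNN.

prologue: push r0 -> mem[0x9e]=0x3a, sp=0x9e
body[0] mov  r2, r1 -> r2=0xd3
body[1] sub  r2, r0, #48 -> r2=0x0a
body[2] mov  r0, #0xf4 -> r0=0xf4
body[3] sub  r7, r5, r3 -> r7=0xd2
body[4] sub  r0, r7, r6 -> r0=0xe4
body[5] mov  r5, r2 -> r5=0x0a
body[6] mov  r3, r1 -> r3=0xd3
epilogue: pop r0=0x3a, sp=0x9f
r3 is caller-saved -> body value

REG = 0xd3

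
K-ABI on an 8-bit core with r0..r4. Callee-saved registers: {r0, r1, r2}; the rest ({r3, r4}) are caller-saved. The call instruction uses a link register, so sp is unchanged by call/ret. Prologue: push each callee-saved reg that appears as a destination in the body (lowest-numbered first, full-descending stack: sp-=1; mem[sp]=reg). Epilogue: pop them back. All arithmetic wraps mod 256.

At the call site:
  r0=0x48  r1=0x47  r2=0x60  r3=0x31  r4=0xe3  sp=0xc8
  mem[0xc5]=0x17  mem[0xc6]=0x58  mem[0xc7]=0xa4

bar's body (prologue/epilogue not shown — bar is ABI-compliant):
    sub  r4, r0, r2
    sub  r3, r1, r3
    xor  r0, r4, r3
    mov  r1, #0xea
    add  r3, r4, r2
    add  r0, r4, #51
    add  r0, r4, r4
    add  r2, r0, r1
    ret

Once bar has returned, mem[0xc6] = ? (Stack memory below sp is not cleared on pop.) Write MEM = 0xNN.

prologue: push r0 → mem[0xc7]=0x48, sp=0xc7
prologue: push r1 → mem[0xc6]=0x47, sp=0xc6
prologue: push r2 → mem[0xc5]=0x60, sp=0xc5
body[0] sub  r4, r0, r2 → r4=0xe8
body[1] sub  r3, r1, r3 → r3=0x16
body[2] xor  r0, r4, r3 → r0=0xfe
body[3] mov  r1, #0xea → r1=0xea
body[4] add  r3, r4, r2 → r3=0x48
body[5] add  r0, r4, #51 → r0=0x1b
body[6] add  r0, r4, r4 → r0=0xd0
body[7] add  r2, r0, r1 → r2=0xba
epilogue: pop r2=0x60, sp=0xc6
epilogue: pop r1=0x47, sp=0xc7
epilogue: pop r0=0x48, sp=0xc8
prologue pushed ['r0', 'r1', 'r2'] at ['0xc7', '0xc6', '0xc5']

MEM = 0x47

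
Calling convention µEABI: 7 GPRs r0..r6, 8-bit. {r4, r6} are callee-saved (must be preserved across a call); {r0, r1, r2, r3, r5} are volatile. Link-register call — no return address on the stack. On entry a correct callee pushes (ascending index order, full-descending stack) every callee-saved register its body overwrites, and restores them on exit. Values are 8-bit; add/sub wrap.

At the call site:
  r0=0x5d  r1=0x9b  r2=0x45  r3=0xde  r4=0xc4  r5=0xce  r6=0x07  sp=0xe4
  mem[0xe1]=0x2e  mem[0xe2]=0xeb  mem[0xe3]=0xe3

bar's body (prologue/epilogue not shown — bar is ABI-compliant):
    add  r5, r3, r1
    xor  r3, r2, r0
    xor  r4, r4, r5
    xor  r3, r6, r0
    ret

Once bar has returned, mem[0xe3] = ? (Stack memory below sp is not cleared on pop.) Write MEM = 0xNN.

prologue: push r4 → mem[0xe3]=0xc4, sp=0xe3
body[0] add  r5, r3, r1 → r5=0x79
body[1] xor  r3, r2, r0 → r3=0x18
body[2] xor  r4, r4, r5 → r4=0xbd
body[3] xor  r3, r6, r0 → r3=0x5a
epilogue: pop r4=0xc4, sp=0xe4
prologue pushed ['r4'] at ['0xe3']

MEM = 0xc4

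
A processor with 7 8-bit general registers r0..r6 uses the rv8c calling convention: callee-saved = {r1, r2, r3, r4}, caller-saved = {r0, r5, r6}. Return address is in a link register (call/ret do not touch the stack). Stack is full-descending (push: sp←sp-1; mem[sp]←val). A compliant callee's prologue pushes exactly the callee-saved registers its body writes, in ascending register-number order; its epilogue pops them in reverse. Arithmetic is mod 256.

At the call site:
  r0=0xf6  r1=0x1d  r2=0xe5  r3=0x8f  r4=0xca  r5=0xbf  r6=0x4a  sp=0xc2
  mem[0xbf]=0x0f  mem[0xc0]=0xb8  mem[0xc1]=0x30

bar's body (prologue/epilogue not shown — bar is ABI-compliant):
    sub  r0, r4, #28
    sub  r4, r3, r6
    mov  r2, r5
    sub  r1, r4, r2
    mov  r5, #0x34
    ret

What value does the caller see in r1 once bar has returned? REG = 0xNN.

REG = 0x1d

prologue: push r1 -> mem[0xc1]=0x1d, sp=0xc1
prologue: push r2 -> mem[0xc0]=0xe5, sp=0xc0
prologue: push r4 -> mem[0xbf]=0xca, sp=0xbf
body[0] sub  r0, r4, #28 -> r0=0xae
body[1] sub  r4, r3, r6 -> r4=0x45
body[2] mov  r2, r5 -> r2=0xbf
body[3] sub  r1, r4, r2 -> r1=0x86
body[4] mov  r5, #0x34 -> r5=0x34
epilogue: pop r4=0xca, sp=0xc0
epilogue: pop r2=0xe5, sp=0xc1
epilogue: pop r1=0x1d, sp=0xc2
r1 is callee-saved -> restored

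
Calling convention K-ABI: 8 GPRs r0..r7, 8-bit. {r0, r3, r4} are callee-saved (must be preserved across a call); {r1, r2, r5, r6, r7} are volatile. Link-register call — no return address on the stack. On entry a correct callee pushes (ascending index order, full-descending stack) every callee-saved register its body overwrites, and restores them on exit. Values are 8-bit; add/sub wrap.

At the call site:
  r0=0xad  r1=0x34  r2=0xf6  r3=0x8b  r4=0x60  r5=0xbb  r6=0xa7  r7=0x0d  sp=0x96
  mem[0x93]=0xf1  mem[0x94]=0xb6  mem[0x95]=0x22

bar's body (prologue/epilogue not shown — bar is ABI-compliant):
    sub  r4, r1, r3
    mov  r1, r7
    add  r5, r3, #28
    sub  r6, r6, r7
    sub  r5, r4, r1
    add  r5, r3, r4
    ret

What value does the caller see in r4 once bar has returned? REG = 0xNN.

REG = 0x60

prologue: push r4 -> mem[0x95]=0x60, sp=0x95
body[0] sub  r4, r1, r3 -> r4=0xa9
body[1] mov  r1, r7 -> r1=0x0d
body[2] add  r5, r3, #28 -> r5=0xa7
body[3] sub  r6, r6, r7 -> r6=0x9a
body[4] sub  r5, r4, r1 -> r5=0x9c
body[5] add  r5, r3, r4 -> r5=0x34
epilogue: pop r4=0x60, sp=0x96
r4 is callee-saved -> restored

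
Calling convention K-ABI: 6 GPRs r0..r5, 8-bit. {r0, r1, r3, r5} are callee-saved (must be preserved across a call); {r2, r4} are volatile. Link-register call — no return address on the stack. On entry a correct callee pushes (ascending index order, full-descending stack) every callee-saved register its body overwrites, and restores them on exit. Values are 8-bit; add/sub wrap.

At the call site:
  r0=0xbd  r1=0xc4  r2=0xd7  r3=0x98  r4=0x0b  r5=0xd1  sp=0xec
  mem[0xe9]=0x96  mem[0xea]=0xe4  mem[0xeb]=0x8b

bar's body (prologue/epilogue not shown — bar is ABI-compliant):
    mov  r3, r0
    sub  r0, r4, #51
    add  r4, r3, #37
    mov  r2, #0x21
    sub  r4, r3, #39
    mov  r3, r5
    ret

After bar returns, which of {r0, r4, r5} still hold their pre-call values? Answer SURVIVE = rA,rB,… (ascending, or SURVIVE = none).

prologue: push r0 -> mem[0xeb]=0xbd, sp=0xeb
prologue: push r3 -> mem[0xea]=0x98, sp=0xea
body[0] mov  r3, r0 -> r3=0xbd
body[1] sub  r0, r4, #51 -> r0=0xd8
body[2] add  r4, r3, #37 -> r4=0xe2
body[3] mov  r2, #0x21 -> r2=0x21
body[4] sub  r4, r3, #39 -> r4=0x96
body[5] mov  r3, r5 -> r3=0xd1
epilogue: pop r3=0x98, sp=0xeb
epilogue: pop r0=0xbd, sp=0xec
r0: callee-saved, written=True
r4: caller-saved, written=True
r5: callee-saved, written=False

SURVIVE = r0,r5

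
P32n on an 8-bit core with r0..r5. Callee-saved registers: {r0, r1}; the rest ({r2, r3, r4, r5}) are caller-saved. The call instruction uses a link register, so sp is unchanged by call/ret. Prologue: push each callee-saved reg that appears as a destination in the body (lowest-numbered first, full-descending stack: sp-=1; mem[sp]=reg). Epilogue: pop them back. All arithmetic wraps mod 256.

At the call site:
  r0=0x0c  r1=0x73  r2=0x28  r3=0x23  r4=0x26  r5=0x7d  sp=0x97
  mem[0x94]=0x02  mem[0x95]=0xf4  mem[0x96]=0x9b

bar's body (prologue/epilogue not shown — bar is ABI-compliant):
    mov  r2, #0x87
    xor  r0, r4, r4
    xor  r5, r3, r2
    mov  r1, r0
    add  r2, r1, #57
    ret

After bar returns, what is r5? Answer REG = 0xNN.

REG = 0xa4

prologue: push r0 → mem[0x96]=0x0c, sp=0x96
prologue: push r1 → mem[0x95]=0x73, sp=0x95
body[0] mov  r2, #0x87 → r2=0x87
body[1] xor  r0, r4, r4 → r0=0x00
body[2] xor  r5, r3, r2 → r5=0xa4
body[3] mov  r1, r0 → r1=0x00
body[4] add  r2, r1, #57 → r2=0x39
epilogue: pop r1=0x73, sp=0x96
epilogue: pop r0=0x0c, sp=0x97
r5 is caller-saved → body value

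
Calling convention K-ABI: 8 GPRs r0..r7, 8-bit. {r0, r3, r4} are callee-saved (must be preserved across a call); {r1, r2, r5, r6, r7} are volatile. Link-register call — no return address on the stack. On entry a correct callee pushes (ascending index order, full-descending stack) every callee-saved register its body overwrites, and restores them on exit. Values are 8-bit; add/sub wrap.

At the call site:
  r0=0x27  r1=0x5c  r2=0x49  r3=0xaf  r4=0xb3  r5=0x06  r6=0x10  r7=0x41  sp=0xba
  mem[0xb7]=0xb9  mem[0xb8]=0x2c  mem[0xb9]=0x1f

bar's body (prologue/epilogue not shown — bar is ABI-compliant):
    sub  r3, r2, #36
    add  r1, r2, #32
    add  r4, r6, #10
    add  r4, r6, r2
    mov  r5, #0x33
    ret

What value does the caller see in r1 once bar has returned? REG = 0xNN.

prologue: push r3 → mem[0xb9]=0xaf, sp=0xb9
prologue: push r4 → mem[0xb8]=0xb3, sp=0xb8
body[0] sub  r3, r2, #36 → r3=0x25
body[1] add  r1, r2, #32 → r1=0x69
body[2] add  r4, r6, #10 → r4=0x1a
body[3] add  r4, r6, r2 → r4=0x59
body[4] mov  r5, #0x33 → r5=0x33
epilogue: pop r4=0xb3, sp=0xb9
epilogue: pop r3=0xaf, sp=0xba
r1 is caller-saved → body value

REG = 0x69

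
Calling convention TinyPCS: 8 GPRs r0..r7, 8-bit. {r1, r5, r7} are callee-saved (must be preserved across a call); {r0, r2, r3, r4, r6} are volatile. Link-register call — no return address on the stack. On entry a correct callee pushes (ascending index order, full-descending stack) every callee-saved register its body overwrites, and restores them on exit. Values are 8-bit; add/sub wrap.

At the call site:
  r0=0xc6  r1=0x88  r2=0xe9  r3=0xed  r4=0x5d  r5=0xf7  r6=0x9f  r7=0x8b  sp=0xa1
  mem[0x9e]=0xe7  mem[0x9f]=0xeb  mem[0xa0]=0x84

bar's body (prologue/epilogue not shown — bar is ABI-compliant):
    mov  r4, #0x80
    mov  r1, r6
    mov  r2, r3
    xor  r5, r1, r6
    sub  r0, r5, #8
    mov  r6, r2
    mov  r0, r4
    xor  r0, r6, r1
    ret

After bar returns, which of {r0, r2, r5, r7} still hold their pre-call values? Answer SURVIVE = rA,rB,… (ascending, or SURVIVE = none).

SURVIVE = r5,r7

prologue: push r1 -> mem[0xa0]=0x88, sp=0xa0
prologue: push r5 -> mem[0x9f]=0xf7, sp=0x9f
body[0] mov  r4, #0x80 -> r4=0x80
body[1] mov  r1, r6 -> r1=0x9f
body[2] mov  r2, r3 -> r2=0xed
body[3] xor  r5, r1, r6 -> r5=0x00
body[4] sub  r0, r5, #8 -> r0=0xf8
body[5] mov  r6, r2 -> r6=0xed
body[6] mov  r0, r4 -> r0=0x80
body[7] xor  r0, r6, r1 -> r0=0x72
epilogue: pop r5=0xf7, sp=0xa0
epilogue: pop r1=0x88, sp=0xa1
r0: caller-saved, written=True
r2: caller-saved, written=True
r5: callee-saved, written=True
r7: callee-saved, written=False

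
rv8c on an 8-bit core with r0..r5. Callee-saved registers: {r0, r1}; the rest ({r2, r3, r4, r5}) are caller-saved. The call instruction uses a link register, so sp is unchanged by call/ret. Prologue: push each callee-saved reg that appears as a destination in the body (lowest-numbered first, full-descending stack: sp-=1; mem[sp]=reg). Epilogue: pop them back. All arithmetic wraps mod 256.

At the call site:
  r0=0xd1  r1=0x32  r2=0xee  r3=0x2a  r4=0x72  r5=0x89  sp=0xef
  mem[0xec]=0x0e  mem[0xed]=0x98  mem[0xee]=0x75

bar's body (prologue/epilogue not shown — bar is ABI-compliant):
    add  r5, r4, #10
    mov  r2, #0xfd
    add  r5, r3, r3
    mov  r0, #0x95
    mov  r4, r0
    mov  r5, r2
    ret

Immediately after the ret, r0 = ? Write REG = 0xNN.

prologue: push r0 -> mem[0xee]=0xd1, sp=0xee
body[0] add  r5, r4, #10 -> r5=0x7c
body[1] mov  r2, #0xfd -> r2=0xfd
body[2] add  r5, r3, r3 -> r5=0x54
body[3] mov  r0, #0x95 -> r0=0x95
body[4] mov  r4, r0 -> r4=0x95
body[5] mov  r5, r2 -> r5=0xfd
epilogue: pop r0=0xd1, sp=0xef
r0 is callee-saved -> restored

REG = 0xd1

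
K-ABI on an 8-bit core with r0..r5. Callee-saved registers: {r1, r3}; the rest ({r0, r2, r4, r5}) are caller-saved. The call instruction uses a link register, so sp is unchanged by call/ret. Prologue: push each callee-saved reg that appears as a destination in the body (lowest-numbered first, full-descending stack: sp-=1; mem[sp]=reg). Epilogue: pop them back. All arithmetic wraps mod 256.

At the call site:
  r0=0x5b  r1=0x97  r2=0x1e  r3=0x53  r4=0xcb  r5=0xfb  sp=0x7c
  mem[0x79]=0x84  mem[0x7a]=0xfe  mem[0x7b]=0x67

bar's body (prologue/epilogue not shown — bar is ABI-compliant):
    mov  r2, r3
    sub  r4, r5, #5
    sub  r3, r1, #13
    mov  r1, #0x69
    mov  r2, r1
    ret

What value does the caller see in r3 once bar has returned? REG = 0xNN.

REG = 0x53

prologue: push r1 -> mem[0x7b]=0x97, sp=0x7b
prologue: push r3 -> mem[0x7a]=0x53, sp=0x7a
body[0] mov  r2, r3 -> r2=0x53
body[1] sub  r4, r5, #5 -> r4=0xf6
body[2] sub  r3, r1, #13 -> r3=0x8a
body[3] mov  r1, #0x69 -> r1=0x69
body[4] mov  r2, r1 -> r2=0x69
epilogue: pop r3=0x53, sp=0x7b
epilogue: pop r1=0x97, sp=0x7c
r3 is callee-saved -> restored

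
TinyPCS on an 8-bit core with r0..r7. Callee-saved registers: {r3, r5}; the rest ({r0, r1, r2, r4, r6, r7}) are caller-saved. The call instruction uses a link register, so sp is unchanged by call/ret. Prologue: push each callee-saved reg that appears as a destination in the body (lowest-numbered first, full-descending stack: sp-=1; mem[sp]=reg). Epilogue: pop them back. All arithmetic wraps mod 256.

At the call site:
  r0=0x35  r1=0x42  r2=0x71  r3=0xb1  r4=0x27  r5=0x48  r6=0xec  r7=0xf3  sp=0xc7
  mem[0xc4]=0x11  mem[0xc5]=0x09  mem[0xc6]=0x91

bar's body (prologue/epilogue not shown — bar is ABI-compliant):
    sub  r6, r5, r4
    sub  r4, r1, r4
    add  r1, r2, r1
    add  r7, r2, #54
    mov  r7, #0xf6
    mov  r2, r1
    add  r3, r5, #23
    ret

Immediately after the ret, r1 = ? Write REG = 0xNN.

REG = 0xb3

prologue: push r3 → mem[0xc6]=0xb1, sp=0xc6
body[0] sub  r6, r5, r4 → r6=0x21
body[1] sub  r4, r1, r4 → r4=0x1b
body[2] add  r1, r2, r1 → r1=0xb3
body[3] add  r7, r2, #54 → r7=0xa7
body[4] mov  r7, #0xf6 → r7=0xf6
body[5] mov  r2, r1 → r2=0xb3
body[6] add  r3, r5, #23 → r3=0x5f
epilogue: pop r3=0xb1, sp=0xc7
r1 is caller-saved → body value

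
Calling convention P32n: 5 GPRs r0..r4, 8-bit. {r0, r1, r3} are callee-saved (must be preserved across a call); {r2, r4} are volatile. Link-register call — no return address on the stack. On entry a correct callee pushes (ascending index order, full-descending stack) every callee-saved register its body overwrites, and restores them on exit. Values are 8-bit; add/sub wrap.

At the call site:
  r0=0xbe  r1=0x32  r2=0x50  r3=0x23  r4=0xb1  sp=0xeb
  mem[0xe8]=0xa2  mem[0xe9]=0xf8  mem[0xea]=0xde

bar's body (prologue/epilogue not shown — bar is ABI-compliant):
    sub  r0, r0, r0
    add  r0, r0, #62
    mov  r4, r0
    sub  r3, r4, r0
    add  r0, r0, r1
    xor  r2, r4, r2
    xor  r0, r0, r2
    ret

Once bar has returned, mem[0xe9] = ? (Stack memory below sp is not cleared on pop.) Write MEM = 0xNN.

MEM = 0x23

prologue: push r0 → mem[0xea]=0xbe, sp=0xea
prologue: push r3 → mem[0xe9]=0x23, sp=0xe9
body[0] sub  r0, r0, r0 → r0=0x00
body[1] add  r0, r0, #62 → r0=0x3e
body[2] mov  r4, r0 → r4=0x3e
body[3] sub  r3, r4, r0 → r3=0x00
body[4] add  r0, r0, r1 → r0=0x70
body[5] xor  r2, r4, r2 → r2=0x6e
body[6] xor  r0, r0, r2 → r0=0x1e
epilogue: pop r3=0x23, sp=0xea
epilogue: pop r0=0xbe, sp=0xeb
prologue pushed ['r0', 'r3'] at ['0xea', '0xe9']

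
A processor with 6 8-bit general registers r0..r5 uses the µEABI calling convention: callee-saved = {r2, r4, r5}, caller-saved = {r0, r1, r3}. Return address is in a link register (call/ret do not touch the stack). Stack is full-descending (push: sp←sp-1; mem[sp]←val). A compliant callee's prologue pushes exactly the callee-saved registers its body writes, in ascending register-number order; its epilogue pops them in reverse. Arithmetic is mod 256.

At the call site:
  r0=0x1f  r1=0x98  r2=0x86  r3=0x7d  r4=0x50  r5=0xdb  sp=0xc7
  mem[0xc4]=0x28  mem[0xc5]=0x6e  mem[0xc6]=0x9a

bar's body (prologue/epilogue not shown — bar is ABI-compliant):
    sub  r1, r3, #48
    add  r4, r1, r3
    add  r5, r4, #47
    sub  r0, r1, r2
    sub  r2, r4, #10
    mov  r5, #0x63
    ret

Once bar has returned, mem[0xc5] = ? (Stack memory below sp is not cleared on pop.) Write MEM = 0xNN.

prologue: push r2 -> mem[0xc6]=0x86, sp=0xc6
prologue: push r4 -> mem[0xc5]=0x50, sp=0xc5
prologue: push r5 -> mem[0xc4]=0xdb, sp=0xc4
body[0] sub  r1, r3, #48 -> r1=0x4d
body[1] add  r4, r1, r3 -> r4=0xca
body[2] add  r5, r4, #47 -> r5=0xf9
body[3] sub  r0, r1, r2 -> r0=0xc7
body[4] sub  r2, r4, #10 -> r2=0xc0
body[5] mov  r5, #0x63 -> r5=0x63
epilogue: pop r5=0xdb, sp=0xc5
epilogue: pop r4=0x50, sp=0xc6
epilogue: pop r2=0x86, sp=0xc7
prologue pushed ['r2', 'r4', 'r5'] at ['0xc6', '0xc5', '0xc4']

MEM = 0x50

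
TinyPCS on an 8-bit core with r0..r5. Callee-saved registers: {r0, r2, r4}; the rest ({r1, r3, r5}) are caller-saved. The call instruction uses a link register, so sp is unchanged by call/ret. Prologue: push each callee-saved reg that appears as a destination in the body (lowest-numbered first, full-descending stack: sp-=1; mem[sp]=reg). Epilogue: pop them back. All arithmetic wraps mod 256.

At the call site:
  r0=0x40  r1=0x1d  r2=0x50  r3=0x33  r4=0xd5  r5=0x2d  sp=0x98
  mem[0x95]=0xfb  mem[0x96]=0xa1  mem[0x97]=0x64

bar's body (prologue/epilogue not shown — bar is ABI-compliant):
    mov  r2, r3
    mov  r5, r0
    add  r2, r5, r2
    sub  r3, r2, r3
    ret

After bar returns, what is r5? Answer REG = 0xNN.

prologue: push r2 → mem[0x97]=0x50, sp=0x97
body[0] mov  r2, r3 → r2=0x33
body[1] mov  r5, r0 → r5=0x40
body[2] add  r2, r5, r2 → r2=0x73
body[3] sub  r3, r2, r3 → r3=0x40
epilogue: pop r2=0x50, sp=0x98
r5 is caller-saved → body value

REG = 0x40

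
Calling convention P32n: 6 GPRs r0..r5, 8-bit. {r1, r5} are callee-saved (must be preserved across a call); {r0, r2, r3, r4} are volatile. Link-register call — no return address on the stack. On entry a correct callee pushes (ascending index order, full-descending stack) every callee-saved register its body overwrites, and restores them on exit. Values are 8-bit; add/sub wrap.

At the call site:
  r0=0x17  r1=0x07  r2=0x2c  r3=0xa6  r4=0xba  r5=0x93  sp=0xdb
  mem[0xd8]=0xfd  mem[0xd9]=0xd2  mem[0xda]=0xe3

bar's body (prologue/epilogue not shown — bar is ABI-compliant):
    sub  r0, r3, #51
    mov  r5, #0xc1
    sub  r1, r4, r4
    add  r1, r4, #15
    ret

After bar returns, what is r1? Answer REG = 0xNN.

REG = 0x07

prologue: push r1 → mem[0xda]=0x07, sp=0xda
prologue: push r5 → mem[0xd9]=0x93, sp=0xd9
body[0] sub  r0, r3, #51 → r0=0x73
body[1] mov  r5, #0xc1 → r5=0xc1
body[2] sub  r1, r4, r4 → r1=0x00
body[3] add  r1, r4, #15 → r1=0xc9
epilogue: pop r5=0x93, sp=0xda
epilogue: pop r1=0x07, sp=0xdb
r1 is callee-saved → restored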